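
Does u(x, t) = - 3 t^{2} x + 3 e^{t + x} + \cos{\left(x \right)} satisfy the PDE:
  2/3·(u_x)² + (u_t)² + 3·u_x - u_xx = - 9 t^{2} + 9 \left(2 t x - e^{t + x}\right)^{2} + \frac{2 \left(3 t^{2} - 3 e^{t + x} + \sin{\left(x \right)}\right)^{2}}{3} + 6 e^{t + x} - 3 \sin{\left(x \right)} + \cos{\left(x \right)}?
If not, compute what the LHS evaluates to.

Evaluate each term of the left-hand side for u = - 3 t^{2} x + 3 e^{t + x} + \cos{\left(x \right)}.
Derivatives:
  u_x = - 3 t^{2} + 3 e^{t} e^{x} - \sin{\left(x \right)}
  u_t = - 6 t x + 3 e^{t} e^{x}
  u_xx = 3 e^{t} e^{x} - \cos{\left(x \right)}
Terms:
  2/3·(u_x)² = \frac{2 \left(3 t^{2} - 3 e^{t + x} + \sin{\left(x \right)}\right)^{2}}{3}
  (u_t)² = 9 \left(2 t x - e^{t + x}\right)^{2}
  3·u_x = - 9 t^{2} + 9 e^{t + x} - 3 \sin{\left(x \right)}
  -u_xx = - 3 e^{t + x} + \cos{\left(x \right)}
Sum: LHS = - 9 t^{2} + 9 \left(2 t x - e^{t + x}\right)^{2} + \frac{2 \left(3 t^{2} - 3 e^{t + x} + \sin{\left(x \right)}\right)^{2}}{3} + 6 e^{t + x} - 3 \sin{\left(x \right)} + \cos{\left(x \right)}
This is exactly the given right-hand side, so u is a solution.

Answer: Yes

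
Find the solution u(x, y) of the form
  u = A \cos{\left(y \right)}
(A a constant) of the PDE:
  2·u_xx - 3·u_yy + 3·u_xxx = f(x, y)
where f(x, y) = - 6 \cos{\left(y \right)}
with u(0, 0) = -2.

Substitute the ansatz u = A \cos{\left(y \right)} into the left-hand side.
Derivatives of the ansatz:
  u_xx = 0
  u_yy = - A \cos{\left(y \right)}
  u_xxx = 0
Term by term:
  2·u_xx = 0
  -3·u_yy = 3 A \cos{\left(y \right)}
  3·u_xxx = 0
So the left-hand side equals
  3 A \cos{\left(y \right)}
This must equal f(x, y) = - 6 \cos{\left(y \right)} identically.
Matching coefficients of the independent functions:
  [\cos{\left(y \right)}]:  3 A = -6
Solving: A = -2.
Check against the point condition:
  u(0, 0) = -2  ⟹  A = -2  ✓
Hence u(x, y) = - 2 \cos{\left(y \right)}.

Answer: u(x, y) = - 2 \cos{\left(y \right)}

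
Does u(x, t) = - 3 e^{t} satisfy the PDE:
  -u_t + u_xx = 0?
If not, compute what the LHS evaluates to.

Answer: No, the LHS evaluates to 3 e^{t}

Derivation:
Evaluate each term of the left-hand side for u = - 3 e^{t}.
Derivatives:
  u_t = - 3 e^{t}
  u_xx = 0
Terms:
  -u_t = 3 e^{t}
  u_xx = 0
Sum: LHS = 3 e^{t}
Given right-hand side: 0. Difference LHS − RHS = 3 e^{t} ≠ 0, so u is not a solution.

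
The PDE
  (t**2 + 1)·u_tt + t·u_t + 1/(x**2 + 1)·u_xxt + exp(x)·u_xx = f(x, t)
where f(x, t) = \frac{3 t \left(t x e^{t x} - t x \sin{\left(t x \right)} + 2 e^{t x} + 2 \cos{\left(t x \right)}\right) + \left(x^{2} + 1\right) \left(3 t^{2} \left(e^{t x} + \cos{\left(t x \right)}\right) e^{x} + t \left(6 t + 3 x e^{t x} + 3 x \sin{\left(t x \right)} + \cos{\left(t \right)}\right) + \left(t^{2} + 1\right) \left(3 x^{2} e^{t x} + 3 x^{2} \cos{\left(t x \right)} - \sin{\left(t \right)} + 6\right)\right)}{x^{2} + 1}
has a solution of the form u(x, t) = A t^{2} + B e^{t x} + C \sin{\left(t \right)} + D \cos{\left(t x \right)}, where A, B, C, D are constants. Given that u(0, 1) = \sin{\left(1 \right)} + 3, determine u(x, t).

Answer: u(x, t) = 3 t^{2} + 3 e^{t x} + \sin{\left(t \right)} - 3 \cos{\left(t x \right)}

Derivation:
Substitute the ansatz u = A t^{2} + B e^{t x} + C \sin{\left(t \right)} + D \cos{\left(t x \right)} into the left-hand side.
Derivatives of the ansatz:
  u_tt = 2 A + B x^{2} e^{t x} - C \sin{\left(t \right)} - D x^{2} \cos{\left(t x \right)}
  u_t = 2 A t + B x e^{t x} + C \cos{\left(t \right)} - D x \sin{\left(t x \right)}
  u_xxt = B t^{2} x e^{t x} + 2 B t e^{t x} + D t^{2} x \sin{\left(t x \right)} - 2 D t \cos{\left(t x \right)}
  u_xx = B t^{2} e^{t x} - D t^{2} \cos{\left(t x \right)}
Term by term:
  (t**2 + 1)·u_tt = 2 A t^{2} + 2 A + B t^{2} x^{2} e^{t x} + B x^{2} e^{t x} - C t^{2} \sin{\left(t \right)} - C \sin{\left(t \right)} - D t^{2} x^{2} \cos{\left(t x \right)} - D x^{2} \cos{\left(t x \right)}
  t·u_t = 2 A t^{2} + B t x e^{t x} + C t \cos{\left(t \right)} - D t x \sin{\left(t x \right)}
  1/(x**2 + 1)·u_xxt = \frac{B t^{2} x e^{t x}}{x^{2} + 1} + \frac{2 B t e^{t x}}{x^{2} + 1} + \frac{D t^{2} x \sin{\left(t x \right)}}{x^{2} + 1} - \frac{2 D t \cos{\left(t x \right)}}{x^{2} + 1}
  exp(x)·u_xx = B t^{2} e^{x} e^{t x} - D t^{2} e^{x} \cos{\left(t x \right)}
So the left-hand side equals
  4 A t^{2} + 2 A + B t^{2} x^{2} e^{t x} + \frac{B t^{2} x e^{t x}}{x^{2} + 1} + B t^{2} e^{x} e^{t x} + B t x e^{t x} + \frac{2 B t e^{t x}}{x^{2} + 1} + B x^{2} e^{t x} - C t^{2} \sin{\left(t \right)} + C t \cos{\left(t \right)} - C \sin{\left(t \right)} - D t^{2} x^{2} \cos{\left(t x \right)} + \frac{D t^{2} x \sin{\left(t x \right)}}{x^{2} + 1} - D t^{2} e^{x} \cos{\left(t x \right)} - D t x \sin{\left(t x \right)} - \frac{2 D t \cos{\left(t x \right)}}{x^{2} + 1} - D x^{2} \cos{\left(t x \right)}
This must equal f(x, t) identically; expanded, f = 3 t^{2} x^{2} e^{t x} + 3 t^{2} x^{2} \cos{\left(t x \right)} + \frac{3 t^{2} x e^{t x}}{x^{2} + 1} - \frac{3 t^{2} x \sin{\left(t x \right)}}{x^{2} + 1} + 3 t^{2} e^{x} e^{t x} + 3 t^{2} e^{x} \cos{\left(t x \right)} - t^{2} \sin{\left(t \right)} + 12 t^{2} + 3 t x e^{t x} + 3 t x \sin{\left(t x \right)} + t \cos{\left(t \right)} + \frac{6 t e^{t x}}{x^{2} + 1} + \frac{6 t \cos{\left(t x \right)}}{x^{2} + 1} + 3 x^{2} e^{t x} + 3 x^{2} \cos{\left(t x \right)} - \sin{\left(t \right)} + 6.
Matching coefficients of the independent functions:
(each divided by its leading coefficient; functions giving the same equation are listed together)
  [constant term, t^{2}]:  A - 3 = 0
  [t \cos{\left(t \right)}, t^{2} \sin{\left(t \right)}, \sin{\left(t \right)}]:  C - 1 = 0
  [x^{2} e^{t x}, t x e^{t x}, \frac{t e^{t x}}{x^{2} + 1}, …]:  B - 3 = 0
  [x^{2} \cos{\left(t x \right)}, t x \sin{\left(t x \right)}, \frac{t \cos{\left(t x \right)}}{x^{2} + 1}, …]:  D + 3 = 0
Solving: A = 3, B = 3, C = 1, D = -3.
Check against the point condition:
  u(0, 1) = \sin{\left(1 \right)} + 3  ⟹  A + B + C \sin{\left(1 \right)} + D = \sin{\left(1 \right)} + 3  ✓
Hence u(x, t) = 3 t^{2} + 3 e^{t x} + \sin{\left(t \right)} - 3 \cos{\left(t x \right)}.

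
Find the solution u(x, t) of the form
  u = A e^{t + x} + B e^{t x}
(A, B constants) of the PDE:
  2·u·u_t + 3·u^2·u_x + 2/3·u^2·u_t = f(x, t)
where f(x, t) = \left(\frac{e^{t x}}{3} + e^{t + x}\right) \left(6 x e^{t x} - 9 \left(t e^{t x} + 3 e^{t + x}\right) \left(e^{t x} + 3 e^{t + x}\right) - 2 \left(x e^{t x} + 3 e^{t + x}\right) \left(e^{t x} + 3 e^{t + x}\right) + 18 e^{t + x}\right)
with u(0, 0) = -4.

Substitute the ansatz u = A e^{t + x} + B e^{t x} into the left-hand side.
Derivatives of the ansatz:
  u_t = A e^{t} e^{x} + B x e^{t x}
  u_x = A e^{t} e^{x} + B t e^{t x}
Term by term:
  2·u·u_t = 2 A^{2} e^{2 t} e^{2 x} + 2 A B x e^{t} e^{x} e^{t x} + 2 A B e^{t} e^{x} e^{t x} + 2 B^{2} x e^{2 t x}
  3·u^2·u_x = 3 A^{3} e^{3 t} e^{3 x} + 3 A^{2} B t e^{2 t} e^{2 x} e^{t x} + 6 A^{2} B e^{2 t} e^{2 x} e^{t x} + 6 A B^{2} t e^{t} e^{x} e^{2 t x} + 3 A B^{2} e^{t} e^{x} e^{2 t x} + 3 B^{3} t e^{3 t x}
  2/3·u^2·u_t = \frac{2 A^{3} e^{3 t} e^{3 x}}{3} + \frac{2 A^{2} B x e^{2 t} e^{2 x} e^{t x}}{3} + \frac{4 A^{2} B e^{2 t} e^{2 x} e^{t x}}{3} + \frac{4 A B^{2} x e^{t} e^{x} e^{2 t x}}{3} + \frac{2 A B^{2} e^{t} e^{x} e^{2 t x}}{3} + \frac{2 B^{3} x e^{3 t x}}{3}
So the left-hand side equals
  \frac{11 A^{3} e^{3 t} e^{3 x}}{3} + 3 A^{2} B t e^{2 t} e^{2 x} e^{t x} + \frac{2 A^{2} B x e^{2 t} e^{2 x} e^{t x}}{3} + \frac{22 A^{2} B e^{2 t} e^{2 x} e^{t x}}{3} + 2 A^{2} e^{2 t} e^{2 x} + 6 A B^{2} t e^{t} e^{x} e^{2 t x} + \frac{4 A B^{2} x e^{t} e^{x} e^{2 t x}}{3} + \frac{11 A B^{2} e^{t} e^{x} e^{2 t x}}{3} + 2 A B x e^{t} e^{x} e^{t x} + 2 A B e^{t} e^{x} e^{t x} + 3 B^{3} t e^{3 t x} + \frac{2 B^{3} x e^{3 t x}}{3} + 2 B^{2} x e^{2 t x}
This must equal f(x, t) identically; expanded, f = - 27 t e^{2 t} e^{2 x} e^{t x} - 18 t e^{t} e^{x} e^{2 t x} - 3 t e^{3 t x} - 6 x e^{2 t} e^{2 x} e^{t x} - 4 x e^{t} e^{x} e^{2 t x} + 6 x e^{t} e^{x} e^{t x} - \frac{2 x e^{3 t x}}{3} + 2 x e^{2 t x} - 99 e^{3 t} e^{3 x} - 66 e^{2 t} e^{2 x} e^{t x} + 18 e^{2 t} e^{2 x} - 11 e^{t} e^{x} e^{2 t x} + 6 e^{t} e^{x} e^{t x}.
Matching coefficients of the independent functions:
  [t e^{3 t x}]:  3 B^{3} = -3
  [x e^{2 t x}]:  2 B^{2} = 2
  [x e^{3 t x}]:  \frac{2 B^{3}}{3} = - \frac{2}{3}
  [e^{2 t} e^{2 x}]:  2 A^{2} = 18
  [e^{3 t} e^{3 x}]:  \frac{11 A^{3}}{3} = -99
  [e^{t} e^{x} e^{t x}, x e^{t} e^{x} e^{t x}]:  2 A B = 6
  [e^{t} e^{x} e^{2 t x}]:  \frac{11 A B^{2}}{3} = -11
  [e^{2 t} e^{2 x} e^{t x}]:  \frac{22 A^{2} B}{3} = -66
  [t e^{t} e^{x} e^{2 t x}]:  6 A B^{2} = -18
  [t e^{2 t} e^{2 x} e^{t x}]:  3 A^{2} B = -27
  [x e^{t} e^{x} e^{2 t x}]:  \frac{4 A B^{2}}{3} = -4
  [x e^{2 t} e^{2 x} e^{t x}]:  \frac{2 A^{2} B}{3} = -6
Solving: A = -3, B = -1.
Check against the point condition:
  u(0, 0) = -4  ⟹  A + B = -4  ✓
Hence u(x, t) = - e^{t x} - 3 e^{t + x}.

Answer: u(x, t) = - e^{t x} - 3 e^{t + x}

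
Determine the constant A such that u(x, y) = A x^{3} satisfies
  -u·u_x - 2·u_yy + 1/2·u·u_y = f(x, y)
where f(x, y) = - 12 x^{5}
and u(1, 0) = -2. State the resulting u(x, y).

Substitute the ansatz u = A x^{3} into the left-hand side.
Derivatives of the ansatz:
  u_x = 3 A x^{2}
  u_yy = 0
  u_y = 0
Term by term:
  -u·u_x = - 3 A^{2} x^{5}
  -2·u_yy = 0
  1/2·u·u_y = 0
So the left-hand side equals
  - 3 A^{2} x^{5}
This must equal f(x, y) = - 12 x^{5} identically.
Matching coefficients of the independent functions:
  [x^{5}]:  - 3 A^{2} = -12
These equations allow (A) = (-2) or (2).
Impose the point condition(s):
  u(1, 0) = -2  ⟹  A = -2
Only A = -2 satisfies everything.
Hence u(x, y) = - 2 x^{3}.

Answer: u(x, y) = - 2 x^{3}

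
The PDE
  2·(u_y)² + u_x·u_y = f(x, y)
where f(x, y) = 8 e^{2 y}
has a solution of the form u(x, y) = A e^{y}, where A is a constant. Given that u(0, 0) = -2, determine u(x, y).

Answer: u(x, y) = - 2 e^{y}

Derivation:
Substitute the ansatz u = A e^{y} into the left-hand side.
Derivatives of the ansatz:
  u_y = A e^{y}
  u_x = 0
Term by term:
  2·(u_y)² = 2 A^{2} e^{2 y}
  u_x·u_y = 0
So the left-hand side equals
  2 A^{2} e^{2 y}
This must equal f(x, y) = 8 e^{2 y} identically.
Matching coefficients of the independent functions:
  [e^{2 y}]:  2 A^{2} = 8
These equations allow (A) = (-2) or (2).
Impose the point condition(s):
  u(0, 0) = -2  ⟹  A = -2
Only A = -2 satisfies everything.
Hence u(x, y) = - 2 e^{y}.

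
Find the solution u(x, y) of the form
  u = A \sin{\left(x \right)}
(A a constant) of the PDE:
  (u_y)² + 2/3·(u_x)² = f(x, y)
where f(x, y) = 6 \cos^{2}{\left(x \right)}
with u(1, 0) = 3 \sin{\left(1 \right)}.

Answer: u(x, y) = 3 \sin{\left(x \right)}

Derivation:
Substitute the ansatz u = A \sin{\left(x \right)} into the left-hand side.
Derivatives of the ansatz:
  u_y = 0
  u_x = A \cos{\left(x \right)}
Term by term:
  (u_y)² = 0
  2/3·(u_x)² = \frac{2 A^{2} \cos^{2}{\left(x \right)}}{3}
So the left-hand side equals
  \frac{2 A^{2} \cos^{2}{\left(x \right)}}{3}
This must equal f(x, y) = 6 \cos^{2}{\left(x \right)} identically.
Matching coefficients of the independent functions:
  [\cos^{2}{\left(x \right)}]:  \frac{2 A^{2}}{3} = 6
These equations allow (A) = (-3) or (3).
Impose the point condition(s):
  u(1, 0) = 3 \sin{\left(1 \right)}  ⟹  A \sin{\left(1 \right)} = 3 \sin{\left(1 \right)}
Only A = 3 satisfies everything.
Hence u(x, y) = 3 \sin{\left(x \right)}.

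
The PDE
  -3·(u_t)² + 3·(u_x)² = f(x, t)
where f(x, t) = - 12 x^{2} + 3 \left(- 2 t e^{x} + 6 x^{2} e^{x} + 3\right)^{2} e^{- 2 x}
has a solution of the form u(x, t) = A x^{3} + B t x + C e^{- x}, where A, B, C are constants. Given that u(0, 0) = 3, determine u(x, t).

Substitute the ansatz u = A x^{3} + B t x + C e^{- x} into the left-hand side.
Derivatives of the ansatz:
  u_t = B x
  u_x = 3 A x^{2} + B t - C e^{- x}
Term by term:
  -3·(u_t)² = - 3 B^{2} x^{2}
  3·(u_x)² = 27 A^{2} x^{4} + 18 A B t x^{2} - 18 A C x^{2} e^{- x} + 3 B^{2} t^{2} - 6 B C t e^{- x} + 3 C^{2} e^{- 2 x}
So the left-hand side equals
  27 A^{2} x^{4} + 18 A B t x^{2} - 18 A C x^{2} e^{- x} + 3 B^{2} t^{2} - 3 B^{2} x^{2} - 6 B C t e^{- x} + 3 C^{2} e^{- 2 x}
This must equal f(x, t) identically; expanded, f = 12 t^{2} - 72 t x^{2} - 36 t e^{- x} + 108 x^{4} - 12 x^{2} + 108 x^{2} e^{- x} + 27 e^{- 2 x}.
Matching coefficients of the independent functions:
  [t^{2}]:  3 B^{2} = 12
  [x^{2}]:  - 3 B^{2} = -12
  [x^{4}]:  27 A^{2} = 108
  [t x^{2}]:  18 A B = -72
  [t e^{- x}]:  - 6 B C = -36
  [x^{2} e^{- x}]:  - 18 A C = 108
  [e^{- 2 x}]:  3 C^{2} = 27
These equations allow (A, B, C) = (-2, 2, 3) or (2, -2, -3).
Impose the point condition(s):
  u(0, 0) = 3  ⟹  C = 3
Only A = -2, B = 2, C = 3 satisfies everything.
Hence u(x, t) = 2 t x - 2 x^{3} + 3 e^{- x}.

Answer: u(x, t) = 2 t x - 2 x^{3} + 3 e^{- x}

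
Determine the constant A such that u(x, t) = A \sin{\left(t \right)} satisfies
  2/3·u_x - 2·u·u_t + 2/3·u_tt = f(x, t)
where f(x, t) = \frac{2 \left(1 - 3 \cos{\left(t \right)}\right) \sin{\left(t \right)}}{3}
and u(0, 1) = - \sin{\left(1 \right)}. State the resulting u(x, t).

Substitute the ansatz u = A \sin{\left(t \right)} into the left-hand side.
Derivatives of the ansatz:
  u_x = 0
  u_t = A \cos{\left(t \right)}
  u_tt = - A \sin{\left(t \right)}
Term by term:
  2/3·u_x = 0
  -2·u·u_t = - 2 A^{2} \sin{\left(t \right)} \cos{\left(t \right)}
  2/3·u_tt = - \frac{2 A \sin{\left(t \right)}}{3}
So the left-hand side equals
  - 2 A^{2} \sin{\left(t \right)} \cos{\left(t \right)} - \frac{2 A \sin{\left(t \right)}}{3}
This must equal f(x, t) identically; expanded, f = - 2 \sin{\left(t \right)} \cos{\left(t \right)} + \frac{2 \sin{\left(t \right)}}{3}.
Matching coefficients of the independent functions:
  [\sin{\left(t \right)} \cos{\left(t \right)}]:  - 2 A^{2} = -2
  [\sin{\left(t \right)}]:  - \frac{2 A}{3} = \frac{2}{3}
Solving: A = -1.
Check against the point condition:
  u(0, 1) = - \sin{\left(1 \right)}  ⟹  A \sin{\left(1 \right)} = - \sin{\left(1 \right)}  ✓
Hence u(x, t) = - \sin{\left(t \right)}.

Answer: u(x, t) = - \sin{\left(t \right)}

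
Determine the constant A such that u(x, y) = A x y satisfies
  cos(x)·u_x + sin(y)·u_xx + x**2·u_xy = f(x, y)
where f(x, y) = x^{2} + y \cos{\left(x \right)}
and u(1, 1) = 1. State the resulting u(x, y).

Answer: u(x, y) = x y

Derivation:
Substitute the ansatz u = A x y into the left-hand side.
Derivatives of the ansatz:
  u_x = A y
  u_xx = 0
  u_xy = A
Term by term:
  cos(x)·u_x = A y \cos{\left(x \right)}
  sin(y)·u_xx = 0
  x**2·u_xy = A x^{2}
So the left-hand side equals
  A x^{2} + A y \cos{\left(x \right)}
This must equal f(x, y) = x^{2} + y \cos{\left(x \right)} identically.
Matching coefficients of the independent functions:
  [x^{2}, y \cos{\left(x \right)}]:  A = 1
Solving: A = 1.
Check against the point condition:
  u(1, 1) = 1  ⟹  A = 1  ✓
Hence u(x, y) = x y.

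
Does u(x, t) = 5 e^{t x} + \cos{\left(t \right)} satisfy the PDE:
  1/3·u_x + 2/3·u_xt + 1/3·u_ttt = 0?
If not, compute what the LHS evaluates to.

Evaluate each term of the left-hand side for u = 5 e^{t x} + \cos{\left(t \right)}.
Derivatives:
  u_x = 5 t e^{t x}
  u_xt = 5 t x e^{t x} + 5 e^{t x}
  u_ttt = 5 x^{3} e^{t x} + \sin{\left(t \right)}
Terms:
  1/3·u_x = \frac{5 t e^{t x}}{3}
  2/3·u_xt = \frac{10 \left(t x + 1\right) e^{t x}}{3}
  1/3·u_ttt = \frac{5 x^{3} e^{t x}}{3} + \frac{\sin{\left(t \right)}}{3}
Sum: LHS = \frac{5 t e^{t x}}{3} + \frac{5 x^{3} e^{t x}}{3} + \frac{10 \left(t x + 1\right) e^{t x}}{3} + \frac{\sin{\left(t \right)}}{3}
Given right-hand side: 0. Difference LHS − RHS = \frac{5 t e^{t x}}{3} + \frac{5 x^{3} e^{t x}}{3} + \frac{10 \left(t x + 1\right) e^{t x}}{3} + \frac{\sin{\left(t \right)}}{3} ≠ 0, so u is not a solution.

Answer: No, the LHS evaluates to \frac{5 t e^{t x}}{3} + \frac{5 x^{3} e^{t x}}{3} + \frac{10 \left(t x + 1\right) e^{t x}}{3} + \frac{\sin{\left(t \right)}}{3}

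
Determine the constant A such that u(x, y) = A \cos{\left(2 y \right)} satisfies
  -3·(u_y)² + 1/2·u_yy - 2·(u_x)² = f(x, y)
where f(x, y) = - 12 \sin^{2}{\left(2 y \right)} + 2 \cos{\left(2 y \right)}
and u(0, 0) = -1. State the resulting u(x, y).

Substitute the ansatz u = A \cos{\left(2 y \right)} into the left-hand side.
Derivatives of the ansatz:
  u_y = - 2 A \sin{\left(2 y \right)}
  u_yy = - 4 A \cos{\left(2 y \right)}
  u_x = 0
Term by term:
  -3·(u_y)² = - 12 A^{2} \sin^{2}{\left(2 y \right)}
  1/2·u_yy = - 2 A \cos{\left(2 y \right)}
  -2·(u_x)² = 0
So the left-hand side equals
  - 12 A^{2} \sin^{2}{\left(2 y \right)} - 2 A \cos{\left(2 y \right)}
This must equal f(x, y) = - 12 \sin^{2}{\left(2 y \right)} + 2 \cos{\left(2 y \right)} identically.
Matching coefficients of the independent functions:
  [\sin^{2}{\left(2 y \right)}]:  - 12 A^{2} = -12
  [\cos{\left(2 y \right)}]:  - 2 A = 2
Solving: A = -1.
Check against the point condition:
  u(0, 0) = -1  ⟹  A = -1  ✓
Hence u(x, y) = - \cos{\left(2 y \right)}.

Answer: u(x, y) = - \cos{\left(2 y \right)}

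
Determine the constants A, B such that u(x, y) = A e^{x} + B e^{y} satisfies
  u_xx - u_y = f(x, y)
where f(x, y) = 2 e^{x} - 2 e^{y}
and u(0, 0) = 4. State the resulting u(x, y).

Substitute the ansatz u = A e^{x} + B e^{y} into the left-hand side.
Derivatives of the ansatz:
  u_xx = A e^{x}
  u_y = B e^{y}
Term by term:
  u_xx = A e^{x}
  -u_y = - B e^{y}
So the left-hand side equals
  A e^{x} - B e^{y}
This must equal f(x, y) = 2 e^{x} - 2 e^{y} identically.
Matching coefficients of the independent functions:
  [e^{x}]:  A = 2
  [e^{y}]:  - B = -2
Solving: A = 2, B = 2.
Check against the point condition:
  u(0, 0) = 4  ⟹  A + B = 4  ✓
Hence u(x, y) = 2 e^{x} + 2 e^{y}.

Answer: u(x, y) = 2 e^{x} + 2 e^{y}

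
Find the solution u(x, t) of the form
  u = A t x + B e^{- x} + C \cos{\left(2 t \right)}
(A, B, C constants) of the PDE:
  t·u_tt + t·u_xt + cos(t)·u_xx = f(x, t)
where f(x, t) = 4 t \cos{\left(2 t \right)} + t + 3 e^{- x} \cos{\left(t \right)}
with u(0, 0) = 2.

Substitute the ansatz u = A t x + B e^{- x} + C \cos{\left(2 t \right)} into the left-hand side.
Derivatives of the ansatz:
  u_tt = - 4 C \cos{\left(2 t \right)}
  u_xt = A
  u_xx = B e^{- x}
Term by term:
  t·u_tt = - 4 C t \cos{\left(2 t \right)}
  t·u_xt = A t
  cos(t)·u_xx = B e^{- x} \cos{\left(t \right)}
So the left-hand side equals
  A t + B e^{- x} \cos{\left(t \right)} - 4 C t \cos{\left(2 t \right)}
This must equal f(x, t) = 4 t \cos{\left(2 t \right)} + t + 3 e^{- x} \cos{\left(t \right)} identically.
Matching coefficients of the independent functions:
  [t]:  A = 1
  [t \cos{\left(2 t \right)}]:  - 4 C = 4
  [e^{- x} \cos{\left(t \right)}]:  B = 3
Solving: A = 1, B = 3, C = -1.
Check against the point condition:
  u(0, 0) = 2  ⟹  B + C = 2  ✓
Hence u(x, t) = t x - \cos{\left(2 t \right)} + 3 e^{- x}.

Answer: u(x, t) = t x - \cos{\left(2 t \right)} + 3 e^{- x}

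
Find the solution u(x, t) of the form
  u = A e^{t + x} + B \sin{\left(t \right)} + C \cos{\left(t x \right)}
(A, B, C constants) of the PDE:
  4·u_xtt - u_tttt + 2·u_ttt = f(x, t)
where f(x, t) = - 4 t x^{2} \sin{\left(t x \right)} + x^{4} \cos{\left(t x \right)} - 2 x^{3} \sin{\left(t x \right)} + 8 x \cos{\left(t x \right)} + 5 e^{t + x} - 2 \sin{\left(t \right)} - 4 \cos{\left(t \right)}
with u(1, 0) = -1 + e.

Answer: u(x, t) = e^{t + x} + 2 \sin{\left(t \right)} - \cos{\left(t x \right)}

Derivation:
Substitute the ansatz u = A e^{t + x} + B \sin{\left(t \right)} + C \cos{\left(t x \right)} into the left-hand side.
Derivatives of the ansatz:
  u_xtt = A e^{t} e^{x} + C t x^{2} \sin{\left(t x \right)} - 2 C x \cos{\left(t x \right)}
  u_tttt = A e^{t} e^{x} + B \sin{\left(t \right)} + C x^{4} \cos{\left(t x \right)}
  u_ttt = A e^{t} e^{x} - B \cos{\left(t \right)} + C x^{3} \sin{\left(t x \right)}
Term by term:
  4·u_xtt = 4 A e^{t} e^{x} + 4 C t x^{2} \sin{\left(t x \right)} - 8 C x \cos{\left(t x \right)}
  -u_tttt = - A e^{t} e^{x} - B \sin{\left(t \right)} - C x^{4} \cos{\left(t x \right)}
  2·u_ttt = 2 A e^{t} e^{x} - 2 B \cos{\left(t \right)} + 2 C x^{3} \sin{\left(t x \right)}
So the left-hand side equals
  5 A e^{t} e^{x} - B \sin{\left(t \right)} - 2 B \cos{\left(t \right)} + 4 C t x^{2} \sin{\left(t x \right)} - C x^{4} \cos{\left(t x \right)} + 2 C x^{3} \sin{\left(t x \right)} - 8 C x \cos{\left(t x \right)}
This must equal f(x, t) identically; expanded, f = - 4 t x^{2} \sin{\left(t x \right)} + x^{4} \cos{\left(t x \right)} - 2 x^{3} \sin{\left(t x \right)} + 8 x \cos{\left(t x \right)} + 5 e^{t} e^{x} - 2 \sin{\left(t \right)} - 4 \cos{\left(t \right)}.
Matching coefficients of the independent functions:
  [x \cos{\left(t x \right)}]:  - 8 C = 8
  [x^{3} \sin{\left(t x \right)}]:  2 C = -2
  [x^{4} \cos{\left(t x \right)}]:  - C = 1
  [e^{t} e^{x}]:  5 A = 5
  [t x^{2} \sin{\left(t x \right)}]:  4 C = -4
  [\sin{\left(t \right)}]:  - B = -2
  [\cos{\left(t \right)}]:  - 2 B = -4
Solving: A = 1, B = 2, C = -1.
Check against the point condition:
  u(1, 0) = -1 + e  ⟹  e A + C = -1 + e  ✓
Hence u(x, t) = e^{t + x} + 2 \sin{\left(t \right)} - \cos{\left(t x \right)}.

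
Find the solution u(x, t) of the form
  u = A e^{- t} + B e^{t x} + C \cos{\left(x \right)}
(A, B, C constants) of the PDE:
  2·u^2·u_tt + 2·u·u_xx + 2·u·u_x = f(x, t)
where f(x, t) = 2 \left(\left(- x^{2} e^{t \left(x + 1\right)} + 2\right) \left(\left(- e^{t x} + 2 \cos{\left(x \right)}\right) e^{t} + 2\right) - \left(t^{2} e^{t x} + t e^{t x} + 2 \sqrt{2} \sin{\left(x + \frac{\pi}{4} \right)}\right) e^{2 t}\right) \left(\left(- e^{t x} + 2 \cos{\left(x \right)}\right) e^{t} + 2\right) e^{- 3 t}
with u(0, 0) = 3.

Substitute the ansatz u = A e^{- t} + B e^{t x} + C \cos{\left(x \right)} into the left-hand side.
Derivatives of the ansatz:
  u_tt = A e^{- t} + B x^{2} e^{t x}
  u_xx = B t^{2} e^{t x} - C \cos{\left(x \right)}
  u_x = B t e^{t x} - C \sin{\left(x \right)}
Term by term:
  2·u^2·u_tt = 2 A^{3} e^{- 3 t} + 2 A^{2} B x^{2} e^{- 2 t} e^{t x} + 4 A^{2} B e^{- 2 t} e^{t x} + 4 A^{2} C e^{- 2 t} \cos{\left(x \right)} + 4 A B^{2} x^{2} e^{- t} e^{2 t x} + 2 A B^{2} e^{- t} e^{2 t x} + 4 A B C x^{2} e^{- t} e^{t x} \cos{\left(x \right)} + 4 A B C e^{- t} e^{t x} \cos{\left(x \right)} + 2 A C^{2} e^{- t} \cos^{2}{\left(x \right)} + 2 B^{3} x^{2} e^{3 t x} + 4 B^{2} C x^{2} e^{2 t x} \cos{\left(x \right)} + 2 B C^{2} x^{2} e^{t x} \cos^{2}{\left(x \right)}
  2·u·u_xx = 2 A B t^{2} e^{- t} e^{t x} - 2 A C e^{- t} \cos{\left(x \right)} + 2 B^{2} t^{2} e^{2 t x} + 2 B C t^{2} e^{t x} \cos{\left(x \right)} - 2 B C e^{t x} \cos{\left(x \right)} - 2 C^{2} \cos^{2}{\left(x \right)}
  2·u·u_x = 2 A B t e^{- t} e^{t x} - 2 A C e^{- t} \sin{\left(x \right)} + 2 B^{2} t e^{2 t x} + 2 B C t e^{t x} \cos{\left(x \right)} - 2 B C e^{t x} \sin{\left(x \right)} - 2 C^{2} \sin{\left(x \right)} \cos{\left(x \right)}
So the left-hand side equals
  2 A^{3} e^{- 3 t} + 2 A^{2} B x^{2} e^{- 2 t} e^{t x} + 4 A^{2} B e^{- 2 t} e^{t x} + 4 A^{2} C e^{- 2 t} \cos{\left(x \right)} + 4 A B^{2} x^{2} e^{- t} e^{2 t x} + 2 A B^{2} e^{- t} e^{2 t x} + 4 A B C x^{2} e^{- t} e^{t x} \cos{\left(x \right)} + 4 A B C e^{- t} e^{t x} \cos{\left(x \right)} + 2 A B t^{2} e^{- t} e^{t x} + 2 A B t e^{- t} e^{t x} + 2 A C^{2} e^{- t} \cos^{2}{\left(x \right)} - 2 A C e^{- t} \sin{\left(x \right)} - 2 A C e^{- t} \cos{\left(x \right)} + 2 B^{3} x^{2} e^{3 t x} + 4 B^{2} C x^{2} e^{2 t x} \cos{\left(x \right)} + 2 B^{2} t^{2} e^{2 t x} + 2 B^{2} t e^{2 t x} + 2 B C^{2} x^{2} e^{t x} \cos^{2}{\left(x \right)} + 2 B C t^{2} e^{t x} \cos{\left(x \right)} + 2 B C t e^{t x} \cos{\left(x \right)} - 2 B C e^{t x} \sin{\left(x \right)} - 2 B C e^{t x} \cos{\left(x \right)} - 2 C^{2} \sin{\left(x \right)} \cos{\left(x \right)} - 2 C^{2} \cos^{2}{\left(x \right)}
This must equal f(x, t) identically; expanded, f = 2 t^{2} e^{2 t x} - 4 t^{2} e^{t x} \cos{\left(x \right)} - 4 t^{2} e^{- t} e^{t x} + 2 t e^{2 t x} - 4 t e^{t x} \cos{\left(x \right)} - 4 t e^{- t} e^{t x} - 2 x^{2} e^{3 t x} + 8 x^{2} e^{2 t x} \cos{\left(x \right)} - 8 x^{2} e^{t x} \cos^{2}{\left(x \right)} + 8 x^{2} e^{- t} e^{2 t x} - 16 x^{2} e^{- t} e^{t x} \cos{\left(x \right)} - 8 x^{2} e^{- 2 t} e^{t x} + 4 e^{t x} \sin{\left(x \right)} + 4 e^{t x} \cos{\left(x \right)} - 8 \sin{\left(x \right)} \cos{\left(x \right)} - 8 \cos^{2}{\left(x \right)} + 4 e^{- t} e^{2 t x} - 16 e^{- t} e^{t x} \cos{\left(x \right)} - 8 e^{- t} \sin{\left(x \right)} + 16 e^{- t} \cos^{2}{\left(x \right)} - 8 e^{- t} \cos{\left(x \right)} - 16 e^{- 2 t} e^{t x} + 32 e^{- 2 t} \cos{\left(x \right)} + 16 e^{- 3 t}.
Matching coefficients of the independent functions:
(each divided by its leading coefficient; functions giving the same equation are listed together)
  [t e^{2 t x}, t^{2} e^{2 t x}]:  B^{2} - 1 = 0
  [x^{2} e^{3 t x}]:  B^{3} + 1 = 0
  [e^{- 2 t} e^{t x}, x^{2} e^{- 2 t} e^{t x}]:  A^{2} B + 4 = 0
  [e^{- 2 t} \cos{\left(x \right)}]:  A^{2} C - 8 = 0
  [e^{- t} e^{2 t x}, x^{2} e^{- t} e^{2 t x}]:  A B^{2} - 2 = 0
  [e^{- t} \sin{\left(x \right)}, e^{- t} \cos{\left(x \right)}]:  A C - 4 = 0
  [e^{- t} \cos^{2}{\left(x \right)}]:  A C^{2} - 8 = 0
  [e^{t x} \sin{\left(x \right)}, e^{t x} \cos{\left(x \right)}, t e^{t x} \cos{\left(x \right)}, …]:  B C + 2 = 0
  [\sin{\left(x \right)} \cos{\left(x \right)}, \cos^{2}{\left(x \right)}]:  C^{2} - 4 = 0
  [t e^{- t} e^{t x}, t^{2} e^{- t} e^{t x}]:  A B + 2 = 0
  [x^{2} e^{t x} \cos^{2}{\left(x \right)}]:  B C^{2} + 4 = 0
  [x^{2} e^{2 t x} \cos{\left(x \right)}]:  B^{2} C - 2 = 0
  [e^{- t} e^{t x} \cos{\left(x \right)}, x^{2} e^{- t} e^{t x} \cos{\left(x \right)}]:  A B C + 4 = 0
  [e^{- 3 t}]:  A^{3} - 8 = 0
Solving: A = 2, B = -1, C = 2.
Check against the point condition:
  u(0, 0) = 3  ⟹  A + B + C = 3  ✓
Hence u(x, t) = - e^{t x} + 2 \cos{\left(x \right)} + 2 e^{- t}.

Answer: u(x, t) = - e^{t x} + 2 \cos{\left(x \right)} + 2 e^{- t}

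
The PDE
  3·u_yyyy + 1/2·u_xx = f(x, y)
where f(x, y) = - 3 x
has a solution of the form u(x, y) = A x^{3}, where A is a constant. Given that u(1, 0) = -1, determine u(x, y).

Answer: u(x, y) = - x^{3}

Derivation:
Substitute the ansatz u = A x^{3} into the left-hand side.
Derivatives of the ansatz:
  u_yyyy = 0
  u_xx = 6 A x
Term by term:
  3·u_yyyy = 0
  1/2·u_xx = 3 A x
So the left-hand side equals
  3 A x
This must equal f(x, y) = - 3 x identically.
Matching coefficients of the independent functions:
  [x]:  3 A = -3
Solving: A = -1.
Check against the point condition:
  u(1, 0) = -1  ⟹  A = -1  ✓
Hence u(x, y) = - x^{3}.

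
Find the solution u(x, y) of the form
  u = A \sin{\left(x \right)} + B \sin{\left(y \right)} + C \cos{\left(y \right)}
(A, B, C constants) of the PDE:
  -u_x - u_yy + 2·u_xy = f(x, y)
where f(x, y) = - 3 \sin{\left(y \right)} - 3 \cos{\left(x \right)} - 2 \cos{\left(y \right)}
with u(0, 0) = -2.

Substitute the ansatz u = A \sin{\left(x \right)} + B \sin{\left(y \right)} + C \cos{\left(y \right)} into the left-hand side.
Derivatives of the ansatz:
  u_x = A \cos{\left(x \right)}
  u_yy = - B \sin{\left(y \right)} - C \cos{\left(y \right)}
  u_xy = 0
Term by term:
  -u_x = - A \cos{\left(x \right)}
  -u_yy = B \sin{\left(y \right)} + C \cos{\left(y \right)}
  2·u_xy = 0
So the left-hand side equals
  - A \cos{\left(x \right)} + B \sin{\left(y \right)} + C \cos{\left(y \right)}
This must equal f(x, y) = - 3 \sin{\left(y \right)} - 3 \cos{\left(x \right)} - 2 \cos{\left(y \right)} identically.
Matching coefficients of the independent functions:
  [\sin{\left(y \right)}]:  B = -3
  [\cos{\left(x \right)}]:  - A = -3
  [\cos{\left(y \right)}]:  C = -2
Solving: A = 3, B = -3, C = -2.
Check against the point condition:
  u(0, 0) = -2  ⟹  C = -2  ✓
Hence u(x, y) = 3 \sin{\left(x \right)} - 3 \sin{\left(y \right)} - 2 \cos{\left(y \right)}.

Answer: u(x, y) = 3 \sin{\left(x \right)} - 3 \sin{\left(y \right)} - 2 \cos{\left(y \right)}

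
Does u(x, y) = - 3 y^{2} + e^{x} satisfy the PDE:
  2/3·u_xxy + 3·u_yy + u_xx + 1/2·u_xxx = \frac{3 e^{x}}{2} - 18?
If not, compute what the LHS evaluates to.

Evaluate each term of the left-hand side for u = - 3 y^{2} + e^{x}.
Derivatives:
  u_xxy = 0
  u_yy = -6
  u_xx = e^{x}
  u_xxx = e^{x}
Terms:
  2/3·u_xxy = 0
  3·u_yy = -18
  u_xx = e^{x}
  1/2·u_xxx = \frac{e^{x}}{2}
Sum: LHS = \frac{3 e^{x}}{2} - 18
This is exactly the given right-hand side, so u is a solution.

Answer: Yes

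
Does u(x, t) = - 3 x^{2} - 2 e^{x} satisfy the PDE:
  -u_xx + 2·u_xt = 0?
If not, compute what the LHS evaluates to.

Answer: No, the LHS evaluates to 2 e^{x} + 6

Derivation:
Evaluate each term of the left-hand side for u = - 3 x^{2} - 2 e^{x}.
Derivatives:
  u_xx = - 2 e^{x} - 6
  u_xt = 0
Terms:
  -u_xx = 2 e^{x} + 6
  2·u_xt = 0
Sum: LHS = 2 e^{x} + 6
Given right-hand side: 0. Difference LHS − RHS = 2 e^{x} + 6 ≠ 0, so u is not a solution.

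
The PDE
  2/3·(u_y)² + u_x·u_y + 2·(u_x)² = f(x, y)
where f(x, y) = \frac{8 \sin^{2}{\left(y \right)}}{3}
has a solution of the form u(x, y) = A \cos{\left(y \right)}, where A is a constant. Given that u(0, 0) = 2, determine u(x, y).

Substitute the ansatz u = A \cos{\left(y \right)} into the left-hand side.
Derivatives of the ansatz:
  u_y = - A \sin{\left(y \right)}
  u_x = 0
Term by term:
  2/3·(u_y)² = \frac{2 A^{2} \sin^{2}{\left(y \right)}}{3}
  u_x·u_y = 0
  2·(u_x)² = 0
So the left-hand side equals
  \frac{2 A^{2} \sin^{2}{\left(y \right)}}{3}
This must equal f(x, y) = \frac{8 \sin^{2}{\left(y \right)}}{3} identically.
Matching coefficients of the independent functions:
  [\sin^{2}{\left(y \right)}]:  \frac{2 A^{2}}{3} = \frac{8}{3}
These equations allow (A) = (-2) or (2).
Impose the point condition(s):
  u(0, 0) = 2  ⟹  A = 2
Only A = 2 satisfies everything.
Hence u(x, y) = 2 \cos{\left(y \right)}.

Answer: u(x, y) = 2 \cos{\left(y \right)}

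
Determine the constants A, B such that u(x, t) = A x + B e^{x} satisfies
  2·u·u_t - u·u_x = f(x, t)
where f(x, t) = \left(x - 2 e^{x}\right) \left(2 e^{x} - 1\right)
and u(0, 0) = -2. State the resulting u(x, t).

Answer: u(x, t) = x - 2 e^{x}

Derivation:
Substitute the ansatz u = A x + B e^{x} into the left-hand side.
Derivatives of the ansatz:
  u_t = 0
  u_x = A + B e^{x}
Term by term:
  2·u·u_t = 0
  -u·u_x = - A^{2} x - A B x e^{x} - A B e^{x} - B^{2} e^{2 x}
So the left-hand side equals
  - A^{2} x - A B x e^{x} - A B e^{x} - B^{2} e^{2 x}
This must equal f(x, t) identically; expanded, f = 2 x e^{x} - x - 4 e^{2 x} + 2 e^{x}.
Matching coefficients of the independent functions:
  [x]:  - A^{2} = -1
  [x e^{x}, e^{x}]:  - A B = 2
  [e^{2 x}]:  - B^{2} = -4
These equations allow (A, B) = (-1, 2) or (1, -2).
Impose the point condition(s):
  u(0, 0) = -2  ⟹  B = -2
Only A = 1, B = -2 satisfies everything.
Hence u(x, t) = x - 2 e^{x}.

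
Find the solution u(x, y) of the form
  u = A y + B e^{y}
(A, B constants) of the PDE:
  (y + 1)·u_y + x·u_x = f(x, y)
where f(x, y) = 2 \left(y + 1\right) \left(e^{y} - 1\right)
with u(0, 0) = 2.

Substitute the ansatz u = A y + B e^{y} into the left-hand side.
Derivatives of the ansatz:
  u_y = A + B e^{y}
  u_x = 0
Term by term:
  (y + 1)·u_y = A y + A + B y e^{y} + B e^{y}
  x·u_x = 0
So the left-hand side equals
  A y + A + B y e^{y} + B e^{y}
This must equal f(x, y) identically; expanded, f = 2 y e^{y} - 2 y + 2 e^{y} - 2.
Matching coefficients of the independent functions:
  [constant term, y]:  A = -2
  [y e^{y}, e^{y}]:  B = 2
Solving: A = -2, B = 2.
Check against the point condition:
  u(0, 0) = 2  ⟹  B = 2  ✓
Hence u(x, y) = - 2 y + 2 e^{y}.

Answer: u(x, y) = - 2 y + 2 e^{y}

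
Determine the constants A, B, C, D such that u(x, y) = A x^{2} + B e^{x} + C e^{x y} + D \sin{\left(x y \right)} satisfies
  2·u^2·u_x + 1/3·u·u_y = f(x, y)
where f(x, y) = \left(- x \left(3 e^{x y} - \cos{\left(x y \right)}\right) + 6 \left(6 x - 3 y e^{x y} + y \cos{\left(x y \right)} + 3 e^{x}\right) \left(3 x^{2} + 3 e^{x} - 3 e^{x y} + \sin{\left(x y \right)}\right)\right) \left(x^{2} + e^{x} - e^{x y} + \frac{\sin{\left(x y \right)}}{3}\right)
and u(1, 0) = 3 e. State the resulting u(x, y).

Substitute the ansatz u = A x^{2} + B e^{x} + C e^{x y} + D \sin{\left(x y \right)} into the left-hand side.
Derivatives of the ansatz:
  u_x = 2 A x + B e^{x} + C y e^{x y} + D y \cos{\left(x y \right)}
  u_y = C x e^{x y} + D x \cos{\left(x y \right)}
Term by term:
  2·u^2·u_x = 4 A^{3} x^{5} + 2 A^{2} B x^{4} e^{x} + 8 A^{2} B x^{3} e^{x} + 2 A^{2} C x^{4} y e^{x y} + 8 A^{2} C x^{3} e^{x y} + 2 A^{2} D x^{4} y \cos{\left(x y \right)} + 8 A^{2} D x^{3} \sin{\left(x y \right)} + 4 A B^{2} x^{2} e^{2 x} + 4 A B^{2} x e^{2 x} + 4 A B C x^{2} y e^{x} e^{x y} + 4 A B C x^{2} e^{x} e^{x y} + 8 A B C x e^{x} e^{x y} + 4 A B D x^{2} y e^{x} \cos{\left(x y \right)} + 4 A B D x^{2} e^{x} \sin{\left(x y \right)} + 8 A B D x e^{x} \sin{\left(x y \right)} + 4 A C^{2} x^{2} y e^{2 x y} + 4 A C^{2} x e^{2 x y} + 4 A C D x^{2} y e^{x y} \sin{\left(x y \right)} + 4 A C D x^{2} y e^{x y} \cos{\left(x y \right)} + 8 A C D x e^{x y} \sin{\left(x y \right)} + 4 A D^{2} x^{2} y \sin{\left(x y \right)} \cos{\left(x y \right)} + 4 A D^{2} x \sin^{2}{\left(x y \right)} + 2 B^{3} e^{3 x} + 2 B^{2} C y e^{2 x} e^{x y} + 4 B^{2} C e^{2 x} e^{x y} + 2 B^{2} D y e^{2 x} \cos{\left(x y \right)} + 4 B^{2} D e^{2 x} \sin{\left(x y \right)} + 4 B C^{2} y e^{x} e^{2 x y} + 2 B C^{2} e^{x} e^{2 x y} + 4 B C D y e^{x} e^{x y} \sin{\left(x y \right)} + 4 B C D y e^{x} e^{x y} \cos{\left(x y \right)} + 4 B C D e^{x} e^{x y} \sin{\left(x y \right)} + 4 B D^{2} y e^{x} \sin{\left(x y \right)} \cos{\left(x y \right)} + 2 B D^{2} e^{x} \sin^{2}{\left(x y \right)} + 2 C^{3} y e^{3 x y} + 4 C^{2} D y e^{2 x y} \sin{\left(x y \right)} + 2 C^{2} D y e^{2 x y} \cos{\left(x y \right)} + 2 C D^{2} y e^{x y} \sin^{2}{\left(x y \right)} + 4 C D^{2} y e^{x y} \sin{\left(x y \right)} \cos{\left(x y \right)} + 2 D^{3} y \sin^{2}{\left(x y \right)} \cos{\left(x y \right)}
  1/3·u·u_y = \frac{A C x^{3} e^{x y}}{3} + \frac{A D x^{3} \cos{\left(x y \right)}}{3} + \frac{B C x e^{x} e^{x y}}{3} + \frac{B D x e^{x} \cos{\left(x y \right)}}{3} + \frac{C^{2} x e^{2 x y}}{3} + \frac{C D x e^{x y} \sin{\left(x y \right)}}{3} + \frac{C D x e^{x y} \cos{\left(x y \right)}}{3} + \frac{D^{2} x \sin{\left(x y \right)} \cos{\left(x y \right)}}{3}
Sum these and collect like terms in the independent variables.
This must equal f(x, y) identically; expanded, f = 108 x^{5} - 54 x^{4} y e^{x y} + 18 x^{4} y \cos{\left(x y \right)} + 54 x^{4} e^{x} + 216 x^{3} e^{x} - 219 x^{3} e^{x y} + 72 x^{3} \sin{\left(x y \right)} + x^{3} \cos{\left(x y \right)} - 108 x^{2} y e^{x} e^{x y} + 36 x^{2} y e^{x} \cos{\left(x y \right)} + 108 x^{2} y e^{2 x y} - 36 x^{2} y e^{x y} \sin{\left(x y \right)} - 36 x^{2} y e^{x y} \cos{\left(x y \right)} + 12 x^{2} y \sin{\left(x y \right)} \cos{\left(x y \right)} + 108 x^{2} e^{2 x} - 108 x^{2} e^{x} e^{x y} + 36 x^{2} e^{x} \sin{\left(x y \right)} + 108 x e^{2 x} - 219 x e^{x} e^{x y} + 72 x e^{x} \sin{\left(x y \right)} + x e^{x} \cos{\left(x y \right)} + 111 x e^{2 x y} - 73 x e^{x y} \sin{\left(x y \right)} - x e^{x y} \cos{\left(x y \right)} + 12 x \sin^{2}{\left(x y \right)} + \frac{x \sin{\left(x y \right)} \cos{\left(x y \right)}}{3} - 54 y e^{2 x} e^{x y} + 18 y e^{2 x} \cos{\left(x y \right)} + 108 y e^{x} e^{2 x y} - 36 y e^{x} e^{x y} \sin{\left(x y \right)} - 36 y e^{x} e^{x y} \cos{\left(x y \right)} + 12 y e^{x} \sin{\left(x y \right)} \cos{\left(x y \right)} - 54 y e^{3 x y} + 36 y e^{2 x y} \sin{\left(x y \right)} + 18 y e^{2 x y} \cos{\left(x y \right)} - 6 y e^{x y} \sin^{2}{\left(x y \right)} - 12 y e^{x y} \sin{\left(x y \right)} \cos{\left(x y \right)} + 2 y \sin^{2}{\left(x y \right)} \cos{\left(x y \right)} + 54 e^{3 x} - 108 e^{2 x} e^{x y} + 36 e^{2 x} \sin{\left(x y \right)} + 54 e^{x} e^{2 x y} - 36 e^{x} e^{x y} \sin{\left(x y \right)} + 6 e^{x} \sin^{2}{\left(x y \right)}.
Matching coefficients of the independent functions:
(each divided by its leading coefficient; functions giving the same equation are listed together)
  [x^{5}]:  A^{3} - 27 = 0
  [x e^{2 x}, x^{2} e^{2 x}]:  A B^{2} - 27 = 0
  [x e^{2 x y}]:  A C^{2} + \frac{C^{2}}{12} - \frac{111}{4} = 0
  [x \sin^{2}{\left(x y \right)}, x^{2} y \sin{\left(x y \right)} \cos{\left(x y \right)}]:  A D^{2} - 3 = 0
  [x^{3} e^{x}, x^{4} e^{x}]:  A^{2} B - 27 = 0
  [x^{3} e^{x y}]:  A^{2} C + \frac{A C}{24} + \frac{219}{8} = 0
  [x^{3} \sin{\left(x y \right)}, x^{4} y \cos{\left(x y \right)}]:  A^{2} D - 9 = 0
  [x^{3} \cos{\left(x y \right)}]:  A D - 3 = 0
  [y e^{3 x y}]:  C^{3} + 27 = 0
  [e^{x} e^{2 x y}, y e^{x} e^{2 x y}]:  B C^{2} - 27 = 0
  [e^{x} \sin^{2}{\left(x y \right)}, y e^{x} \sin{\left(x y \right)} \cos{\left(x y \right)}]:  B D^{2} - 3 = 0
  [e^{2 x} e^{x y}, y e^{2 x} e^{x y}]:  B^{2} C + 27 = 0
  [e^{2 x} \sin{\left(x y \right)}, y e^{2 x} \cos{\left(x y \right)}]:  B^{2} D - 9 = 0
  [x e^{x} e^{x y}]:  A B C + \frac{B C}{24} + \frac{219}{8} = 0
  [x e^{x} \sin{\left(x y \right)}, x^{2} e^{x} \sin{\left(x y \right)}, x^{2} y e^{x} \cos{\left(x y \right)}]:  A B D - 9 = 0
  [x e^{x} \cos{\left(x y \right)}]:  B D - 3 = 0
  [x e^{x y} \sin{\left(x y \right)}]:  A C D + \frac{C D}{24} + \frac{73}{8} = 0
  [x e^{x y} \cos{\left(x y \right)}]:  C D + 3 = 0
  [x \sin{\left(x y \right)} \cos{\left(x y \right)}]:  D^{2} - 1 = 0
  [x^{2} y e^{2 x y}]:  A C^{2} - 27 = 0
  [x^{2} e^{x} e^{x y}, x^{2} y e^{x} e^{x y}]:  A B C + 27 = 0
  [x^{4} y e^{x y}]:  A^{2} C + 27 = 0
  [y e^{x y} \sin^{2}{\left(x y \right)}, y e^{x y} \sin{\left(x y \right)} \cos{\left(x y \right)}]:  C D^{2} + 3 = 0
  [y e^{2 x y} \sin{\left(x y \right)}, y e^{2 x y} \cos{\left(x y \right)}]:  C^{2} D - 9 = 0
  [y \sin^{2}{\left(x y \right)} \cos{\left(x y \right)}]:  D^{3} - 1 = 0
  [e^{x} e^{x y} \sin{\left(x y \right)}, y e^{x} e^{x y} \sin{\left(x y \right)}, y e^{x} e^{x y} \cos{\left(x y \right)}]:  B C D + 9 = 0
  [x^{2} y e^{x y} \sin{\left(x y \right)}, x^{2} y e^{x y} \cos{\left(x y \right)}]:  A C D + 9 = 0
  [e^{3 x}]:  B^{3} - 27 = 0
Solving: A = 3, B = 3, C = -3, D = 1.
Check against the point condition:
  u(1, 0) = 3 e  ⟹  A + e B + C = 3 e  ✓
Hence u(x, y) = 3 x^{2} + 3 e^{x} - 3 e^{x y} + \sin{\left(x y \right)}.

Answer: u(x, y) = 3 x^{2} + 3 e^{x} - 3 e^{x y} + \sin{\left(x y \right)}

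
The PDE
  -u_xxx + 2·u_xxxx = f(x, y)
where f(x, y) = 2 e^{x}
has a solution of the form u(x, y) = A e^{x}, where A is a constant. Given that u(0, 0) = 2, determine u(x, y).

Substitute the ansatz u = A e^{x} into the left-hand side.
Derivatives of the ansatz:
  u_xxx = A e^{x}
  u_xxxx = A e^{x}
Term by term:
  -u_xxx = - A e^{x}
  2·u_xxxx = 2 A e^{x}
So the left-hand side equals
  A e^{x}
This must equal f(x, y) = 2 e^{x} identically.
Matching coefficients of the independent functions:
  [e^{x}]:  A = 2
Solving: A = 2.
Check against the point condition:
  u(0, 0) = 2  ⟹  A = 2  ✓
Hence u(x, y) = 2 e^{x}.

Answer: u(x, y) = 2 e^{x}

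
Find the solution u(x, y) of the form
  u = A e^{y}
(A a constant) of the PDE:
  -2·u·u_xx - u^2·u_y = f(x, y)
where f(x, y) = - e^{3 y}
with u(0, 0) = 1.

Substitute the ansatz u = A e^{y} into the left-hand side.
Derivatives of the ansatz:
  u_xx = 0
  u_y = A e^{y}
Term by term:
  -2·u·u_xx = 0
  -u^2·u_y = - A^{3} e^{3 y}
So the left-hand side equals
  - A^{3} e^{3 y}
This must equal f(x, y) = - e^{3 y} identically.
Matching coefficients of the independent functions:
  [e^{3 y}]:  - A^{3} = -1
Solving: A = 1.
Check against the point condition:
  u(0, 0) = 1  ⟹  A = 1  ✓
Hence u(x, y) = e^{y}.

Answer: u(x, y) = e^{y}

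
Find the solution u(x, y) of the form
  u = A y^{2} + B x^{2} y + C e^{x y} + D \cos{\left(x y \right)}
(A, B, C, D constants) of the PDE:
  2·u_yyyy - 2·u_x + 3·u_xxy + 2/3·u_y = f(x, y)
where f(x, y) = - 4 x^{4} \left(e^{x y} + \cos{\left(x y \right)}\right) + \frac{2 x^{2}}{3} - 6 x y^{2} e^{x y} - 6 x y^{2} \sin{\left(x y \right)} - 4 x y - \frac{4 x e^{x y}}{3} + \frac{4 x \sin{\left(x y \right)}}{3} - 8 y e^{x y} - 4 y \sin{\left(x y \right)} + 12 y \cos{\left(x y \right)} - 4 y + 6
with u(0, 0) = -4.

Substitute the ansatz u = A y^{2} + B x^{2} y + C e^{x y} + D \cos{\left(x y \right)} into the left-hand side.
Derivatives of the ansatz:
  u_yyyy = C x^{4} e^{x y} + D x^{4} \cos{\left(x y \right)}
  u_x = 2 B x y + C y e^{x y} - D y \sin{\left(x y \right)}
  u_xxy = 2 B + C x y^{2} e^{x y} + 2 C y e^{x y} + D x y^{2} \sin{\left(x y \right)} - 2 D y \cos{\left(x y \right)}
  u_y = 2 A y + B x^{2} + C x e^{x y} - D x \sin{\left(x y \right)}
Term by term:
  2·u_yyyy = 2 C x^{4} e^{x y} + 2 D x^{4} \cos{\left(x y \right)}
  -2·u_x = - 4 B x y - 2 C y e^{x y} + 2 D y \sin{\left(x y \right)}
  3·u_xxy = 6 B + 3 C x y^{2} e^{x y} + 6 C y e^{x y} + 3 D x y^{2} \sin{\left(x y \right)} - 6 D y \cos{\left(x y \right)}
  2/3·u_y = \frac{4 A y}{3} + \frac{2 B x^{2}}{3} + \frac{2 C x e^{x y}}{3} - \frac{2 D x \sin{\left(x y \right)}}{3}
So the left-hand side equals
  \frac{4 A y}{3} + \frac{2 B x^{2}}{3} - 4 B x y + 6 B + 2 C x^{4} e^{x y} + 3 C x y^{2} e^{x y} + \frac{2 C x e^{x y}}{3} + 4 C y e^{x y} + 2 D x^{4} \cos{\left(x y \right)} + 3 D x y^{2} \sin{\left(x y \right)} - \frac{2 D x \sin{\left(x y \right)}}{3} + 2 D y \sin{\left(x y \right)} - 6 D y \cos{\left(x y \right)}
This must equal f(x, y) identically; expanded, f = - 4 x^{4} e^{x y} - 4 x^{4} \cos{\left(x y \right)} + \frac{2 x^{2}}{3} - 6 x y^{2} e^{x y} - 6 x y^{2} \sin{\left(x y \right)} - 4 x y - \frac{4 x e^{x y}}{3} + \frac{4 x \sin{\left(x y \right)}}{3} - 8 y e^{x y} - 4 y \sin{\left(x y \right)} + 12 y \cos{\left(x y \right)} - 4 y + 6.
Matching coefficients of the independent functions:
  [constant term]:  6 B = 6
  [x^{2}]:  \frac{2 B}{3} = \frac{2}{3}
  [y]:  \frac{4 A}{3} = -4
  [x y]:  - 4 B = -4
  [x e^{x y}]:  \frac{2 C}{3} = - \frac{4}{3}
  [x \sin{\left(x y \right)}]:  - \frac{2 D}{3} = \frac{4}{3}
  [x^{4} e^{x y}]:  2 C = -4
  [x^{4} \cos{\left(x y \right)}, y \sin{\left(x y \right)}]:  2 D = -4
  [y e^{x y}]:  4 C = -8
  [y \cos{\left(x y \right)}]:  - 6 D = 12
  [x y^{2} e^{x y}]:  3 C = -6
  [x y^{2} \sin{\left(x y \right)}]:  3 D = -6
Solving: A = -3, B = 1, C = -2, D = -2.
Check against the point condition:
  u(0, 0) = -4  ⟹  C + D = -4  ✓
Hence u(x, y) = x^{2} y - 3 y^{2} - 2 e^{x y} - 2 \cos{\left(x y \right)}.

Answer: u(x, y) = x^{2} y - 3 y^{2} - 2 e^{x y} - 2 \cos{\left(x y \right)}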